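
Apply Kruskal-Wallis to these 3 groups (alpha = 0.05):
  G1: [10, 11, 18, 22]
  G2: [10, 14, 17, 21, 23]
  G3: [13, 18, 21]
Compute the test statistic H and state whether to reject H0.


Step 1: Combine all N = 12 observations and assign midranks.
sorted (value, group, rank): (10,G1,1.5), (10,G2,1.5), (11,G1,3), (13,G3,4), (14,G2,5), (17,G2,6), (18,G1,7.5), (18,G3,7.5), (21,G2,9.5), (21,G3,9.5), (22,G1,11), (23,G2,12)
Step 2: Sum ranks within each group.
R_1 = 23 (n_1 = 4)
R_2 = 34 (n_2 = 5)
R_3 = 21 (n_3 = 3)
Step 3: H = 12/(N(N+1)) * sum(R_i^2/n_i) - 3(N+1)
     = 12/(12*13) * (23^2/4 + 34^2/5 + 21^2/3) - 3*13
     = 0.076923 * 510.45 - 39
     = 0.265385.
Step 4: Ties present; correction factor C = 1 - 18/(12^3 - 12) = 0.989510. Corrected H = 0.265385 / 0.989510 = 0.268198.
Step 5: Under H0, H ~ chi^2(2); p-value = 0.874504.
Step 6: alpha = 0.05. fail to reject H0.

H = 0.2682, df = 2, p = 0.874504, fail to reject H0.


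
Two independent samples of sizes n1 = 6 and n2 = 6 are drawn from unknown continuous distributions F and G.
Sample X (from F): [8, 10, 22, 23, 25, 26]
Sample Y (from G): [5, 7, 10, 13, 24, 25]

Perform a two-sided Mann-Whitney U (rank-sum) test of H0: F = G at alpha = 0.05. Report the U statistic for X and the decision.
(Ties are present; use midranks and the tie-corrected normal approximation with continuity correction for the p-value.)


Step 1: Combine and sort all 12 observations; assign midranks.
sorted (value, group): (5,Y), (7,Y), (8,X), (10,X), (10,Y), (13,Y), (22,X), (23,X), (24,Y), (25,X), (25,Y), (26,X)
ranks: 5->1, 7->2, 8->3, 10->4.5, 10->4.5, 13->6, 22->7, 23->8, 24->9, 25->10.5, 25->10.5, 26->12
Step 2: Rank sum for X: R1 = 3 + 4.5 + 7 + 8 + 10.5 + 12 = 45.
Step 3: U_X = R1 - n1(n1+1)/2 = 45 - 6*7/2 = 45 - 21 = 24.
       U_Y = n1*n2 - U_X = 36 - 24 = 12.
Step 4: Ties are present, so use the tie-corrected normal approximation (with continuity correction) for the p-value.
Step 5: p-value = 0.376804; compare to alpha = 0.05. fail to reject H0.

U_X = 24, p = 0.376804, fail to reject H0 at alpha = 0.05.


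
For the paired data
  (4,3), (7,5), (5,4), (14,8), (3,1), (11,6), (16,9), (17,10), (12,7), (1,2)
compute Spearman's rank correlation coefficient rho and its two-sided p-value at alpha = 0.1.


Step 1: Rank x and y separately (midranks; no ties here).
rank(x): 4->3, 7->5, 5->4, 14->8, 3->2, 11->6, 16->9, 17->10, 12->7, 1->1
rank(y): 3->3, 5->5, 4->4, 8->8, 1->1, 6->6, 9->9, 10->10, 7->7, 2->2
Step 2: d_i = R_x(i) - R_y(i); compute d_i^2.
  (3-3)^2=0, (5-5)^2=0, (4-4)^2=0, (8-8)^2=0, (2-1)^2=1, (6-6)^2=0, (9-9)^2=0, (10-10)^2=0, (7-7)^2=0, (1-2)^2=1
sum(d^2) = 2.
Step 3: rho = 1 - 6*2 / (10*(10^2 - 1)) = 1 - 12/990 = 0.987879.
Step 4: Under H0, t = rho * sqrt((n-2)/(1-rho^2)) = 18.0003 ~ t(8).
Step 5: Two-sided p-value from the t-distribution with 8 df = 0.000000.
Step 6: alpha = 0.1. reject H0.

rho = 0.9879, p = 0.000000, reject H0 at alpha = 0.1.


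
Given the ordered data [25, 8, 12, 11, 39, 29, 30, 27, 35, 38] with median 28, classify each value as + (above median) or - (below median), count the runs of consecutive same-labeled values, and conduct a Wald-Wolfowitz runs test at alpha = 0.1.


Step 1: Compute median = 28; label A = above, B = below.
Labels in order: BBBBAAABAA  (n_A = 5, n_B = 5)
Step 2: Count runs R = 4.
Step 3: Under H0 (random ordering), E[R] = 2*n_A*n_B/(n_A+n_B) + 1 = 2*5*5/10 + 1 = 6.0000.
        Var[R] = 2*n_A*n_B*(2*n_A*n_B - n_A - n_B) / ((n_A+n_B)^2 * (n_A+n_B-1)) = 2000/900 = 2.2222.
        SD[R] = 1.4907.
Step 4: Continuity-corrected z = (R + 0.5 - E[R]) / SD[R] = (4 + 0.5 - 6.0000) / 1.4907 = -1.0062.
Step 5: Two-sided p-value via normal approximation = 2*(1 - Phi(|z|)) = 0.314305.
Step 6: alpha = 0.1. fail to reject H0.

R = 4, z = -1.0062, p = 0.314305, fail to reject H0.


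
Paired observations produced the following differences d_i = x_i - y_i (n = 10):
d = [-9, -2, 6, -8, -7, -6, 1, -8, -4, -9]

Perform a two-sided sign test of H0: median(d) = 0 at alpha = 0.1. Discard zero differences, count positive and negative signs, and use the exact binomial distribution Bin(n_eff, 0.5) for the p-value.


Step 1: Discard zero differences. Original n = 10; n_eff = number of nonzero differences = 10.
Nonzero differences (with sign): -9, -2, +6, -8, -7, -6, +1, -8, -4, -9
Step 2: Count signs: positive = 2, negative = 8.
Step 3: Under H0: P(positive) = 0.5, so the number of positives S ~ Bin(10, 0.5).
Step 4: Two-sided exact p-value = sum of Bin(10,0.5) probabilities at or below the observed probability = 0.109375.
Step 5: alpha = 0.1. fail to reject H0.

n_eff = 10, pos = 2, neg = 8, p = 0.109375, fail to reject H0.


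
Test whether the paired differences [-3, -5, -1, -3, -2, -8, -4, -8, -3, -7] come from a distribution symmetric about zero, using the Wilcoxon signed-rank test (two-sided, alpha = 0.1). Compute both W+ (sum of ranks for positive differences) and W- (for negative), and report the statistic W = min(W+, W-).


Step 1: Drop any zero differences (none here) and take |d_i|.
|d| = [3, 5, 1, 3, 2, 8, 4, 8, 3, 7]
Step 2: Midrank |d_i| (ties get averaged ranks).
ranks: |3|->4, |5|->7, |1|->1, |3|->4, |2|->2, |8|->9.5, |4|->6, |8|->9.5, |3|->4, |7|->8
Step 3: Attach original signs; sum ranks with positive sign and with negative sign.
W+ = 0 = 0
W- = 4 + 7 + 1 + 4 + 2 + 9.5 + 6 + 9.5 + 4 + 8 = 55
(Check: W+ + W- = 55 should equal n(n+1)/2 = 55.)
Step 4: Test statistic W = min(W+, W-) = 0.
Step 5: Ties in |d|, so use the tie-corrected normal approximation.
        E[W] = n(n+1)/4 = 10*11/4 = 27.5.
        Tie groups: |d|=3 (t=3), |d|=8 (t=2); sum(t^3 - t) = 30.
        Var[W] = n(n+1)(2n+1)/24 - sum(t^3-t)/48 = 2310/24 - 30/48 = 95.625.
        z = (W - E[W]) / sqrt(Var[W]) = (0 - 27.5) / 9.7788 = -2.8122.
        Two-sided p = 2*Phi(z) = 0.004920.
Step 6: alpha = 0.1. reject H0.

W+ = 0, W- = 55, W = min = 0, p = 0.004920, reject H0.


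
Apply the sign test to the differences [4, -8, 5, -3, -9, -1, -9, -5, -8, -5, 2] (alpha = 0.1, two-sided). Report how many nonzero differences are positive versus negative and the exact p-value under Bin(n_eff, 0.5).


Step 1: Discard zero differences. Original n = 11; n_eff = number of nonzero differences = 11.
Nonzero differences (with sign): +4, -8, +5, -3, -9, -1, -9, -5, -8, -5, +2
Step 2: Count signs: positive = 3, negative = 8.
Step 3: Under H0: P(positive) = 0.5, so the number of positives S ~ Bin(11, 0.5).
Step 4: Two-sided exact p-value = sum of Bin(11,0.5) probabilities at or below the observed probability = 0.226562.
Step 5: alpha = 0.1. fail to reject H0.

n_eff = 11, pos = 3, neg = 8, p = 0.226562, fail to reject H0.


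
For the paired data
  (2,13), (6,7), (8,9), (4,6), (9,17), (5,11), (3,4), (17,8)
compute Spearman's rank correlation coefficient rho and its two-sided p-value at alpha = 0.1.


Step 1: Rank x and y separately (midranks; no ties here).
rank(x): 2->1, 6->5, 8->6, 4->3, 9->7, 5->4, 3->2, 17->8
rank(y): 13->7, 7->3, 9->5, 6->2, 17->8, 11->6, 4->1, 8->4
Step 2: d_i = R_x(i) - R_y(i); compute d_i^2.
  (1-7)^2=36, (5-3)^2=4, (6-5)^2=1, (3-2)^2=1, (7-8)^2=1, (4-6)^2=4, (2-1)^2=1, (8-4)^2=16
sum(d^2) = 64.
Step 3: rho = 1 - 6*64 / (8*(8^2 - 1)) = 1 - 384/504 = 0.238095.
Step 4: Under H0, t = rho * sqrt((n-2)/(1-rho^2)) = 0.6005 ~ t(6).
Step 5: Two-sided p-value from the t-distribution with 6 df = 0.570156.
Step 6: alpha = 0.1. fail to reject H0.

rho = 0.2381, p = 0.570156, fail to reject H0 at alpha = 0.1.


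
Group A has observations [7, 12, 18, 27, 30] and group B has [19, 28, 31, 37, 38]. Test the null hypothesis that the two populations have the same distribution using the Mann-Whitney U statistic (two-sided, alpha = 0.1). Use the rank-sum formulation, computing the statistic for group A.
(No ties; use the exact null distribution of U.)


Step 1: Combine and sort all 10 observations; assign midranks.
sorted (value, group): (7,X), (12,X), (18,X), (19,Y), (27,X), (28,Y), (30,X), (31,Y), (37,Y), (38,Y)
ranks: 7->1, 12->2, 18->3, 19->4, 27->5, 28->6, 30->7, 31->8, 37->9, 38->10
Step 2: Rank sum for X: R1 = 1 + 2 + 3 + 5 + 7 = 18.
Step 3: U_X = R1 - n1(n1+1)/2 = 18 - 5*6/2 = 18 - 15 = 3.
       U_Y = n1*n2 - U_X = 25 - 3 = 22.
Step 4: No ties, so the exact null distribution of U (based on enumerating the C(10,5) = 252 equally likely rank assignments) gives the two-sided p-value.
Step 5: p-value = 0.055556; compare to alpha = 0.1. reject H0.

U_X = 3, p = 0.055556, reject H0 at alpha = 0.1.


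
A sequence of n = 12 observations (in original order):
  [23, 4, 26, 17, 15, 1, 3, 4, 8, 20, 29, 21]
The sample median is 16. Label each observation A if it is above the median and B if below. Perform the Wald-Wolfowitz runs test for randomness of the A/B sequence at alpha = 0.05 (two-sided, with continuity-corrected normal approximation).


Step 1: Compute median = 16; label A = above, B = below.
Labels in order: ABAABBBBBAAA  (n_A = 6, n_B = 6)
Step 2: Count runs R = 5.
Step 3: Under H0 (random ordering), E[R] = 2*n_A*n_B/(n_A+n_B) + 1 = 2*6*6/12 + 1 = 7.0000.
        Var[R] = 2*n_A*n_B*(2*n_A*n_B - n_A - n_B) / ((n_A+n_B)^2 * (n_A+n_B-1)) = 4320/1584 = 2.7273.
        SD[R] = 1.6514.
Step 4: Continuity-corrected z = (R + 0.5 - E[R]) / SD[R] = (5 + 0.5 - 7.0000) / 1.6514 = -0.9083.
Step 5: Two-sided p-value via normal approximation = 2*(1 - Phi(|z|)) = 0.363722.
Step 6: alpha = 0.05. fail to reject H0.

R = 5, z = -0.9083, p = 0.363722, fail to reject H0.


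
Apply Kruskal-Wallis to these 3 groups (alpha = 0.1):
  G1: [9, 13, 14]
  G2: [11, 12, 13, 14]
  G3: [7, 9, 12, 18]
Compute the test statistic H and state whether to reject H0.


Step 1: Combine all N = 11 observations and assign midranks.
sorted (value, group, rank): (7,G3,1), (9,G1,2.5), (9,G3,2.5), (11,G2,4), (12,G2,5.5), (12,G3,5.5), (13,G1,7.5), (13,G2,7.5), (14,G1,9.5), (14,G2,9.5), (18,G3,11)
Step 2: Sum ranks within each group.
R_1 = 19.5 (n_1 = 3)
R_2 = 26.5 (n_2 = 4)
R_3 = 20 (n_3 = 4)
Step 3: H = 12/(N(N+1)) * sum(R_i^2/n_i) - 3(N+1)
     = 12/(11*12) * (19.5^2/3 + 26.5^2/4 + 20^2/4) - 3*12
     = 0.090909 * 402.312 - 36
     = 0.573864.
Step 4: Ties present; correction factor C = 1 - 24/(11^3 - 11) = 0.981818. Corrected H = 0.573864 / 0.981818 = 0.584491.
Step 5: Under H0, H ~ chi^2(2); p-value = 0.746585.
Step 6: alpha = 0.1. fail to reject H0.

H = 0.5845, df = 2, p = 0.746585, fail to reject H0.


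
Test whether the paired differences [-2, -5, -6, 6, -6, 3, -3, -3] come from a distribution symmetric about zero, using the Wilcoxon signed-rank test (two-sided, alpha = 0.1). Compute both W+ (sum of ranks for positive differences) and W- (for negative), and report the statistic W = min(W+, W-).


Step 1: Drop any zero differences (none here) and take |d_i|.
|d| = [2, 5, 6, 6, 6, 3, 3, 3]
Step 2: Midrank |d_i| (ties get averaged ranks).
ranks: |2|->1, |5|->5, |6|->7, |6|->7, |6|->7, |3|->3, |3|->3, |3|->3
Step 3: Attach original signs; sum ranks with positive sign and with negative sign.
W+ = 7 + 3 = 10
W- = 1 + 5 + 7 + 7 + 3 + 3 = 26
(Check: W+ + W- = 36 should equal n(n+1)/2 = 36.)
Step 4: Test statistic W = min(W+, W-) = 10.
Step 5: Ties in |d|, so use the tie-corrected normal approximation.
        E[W] = n(n+1)/4 = 8*9/4 = 18.
        Tie groups: |d|=3 (t=3), |d|=6 (t=3); sum(t^3 - t) = 48.
        Var[W] = n(n+1)(2n+1)/24 - sum(t^3-t)/48 = 1224/24 - 48/48 = 50.
        z = (W - E[W]) / sqrt(Var[W]) = (10 - 18) / 7.0711 = -1.1314.
        Two-sided p = 2*Phi(z) = 0.257899.
Step 6: alpha = 0.1. fail to reject H0.

W+ = 10, W- = 26, W = min = 10, p = 0.257899, fail to reject H0.


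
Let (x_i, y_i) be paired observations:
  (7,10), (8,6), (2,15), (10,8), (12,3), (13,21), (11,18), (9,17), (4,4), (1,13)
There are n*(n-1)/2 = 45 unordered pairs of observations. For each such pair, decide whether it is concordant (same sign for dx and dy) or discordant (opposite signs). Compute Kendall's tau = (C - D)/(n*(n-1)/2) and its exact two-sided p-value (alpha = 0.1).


Step 1: Enumerate the 45 unordered pairs (i,j) with i<j and classify each by sign(x_j-x_i) * sign(y_j-y_i).
  (1,2):dx=+1,dy=-4->D; (1,3):dx=-5,dy=+5->D; (1,4):dx=+3,dy=-2->D; (1,5):dx=+5,dy=-7->D
  (1,6):dx=+6,dy=+11->C; (1,7):dx=+4,dy=+8->C; (1,8):dx=+2,dy=+7->C; (1,9):dx=-3,dy=-6->C
  (1,10):dx=-6,dy=+3->D; (2,3):dx=-6,dy=+9->D; (2,4):dx=+2,dy=+2->C; (2,5):dx=+4,dy=-3->D
  (2,6):dx=+5,dy=+15->C; (2,7):dx=+3,dy=+12->C; (2,8):dx=+1,dy=+11->C; (2,9):dx=-4,dy=-2->C
  (2,10):dx=-7,dy=+7->D; (3,4):dx=+8,dy=-7->D; (3,5):dx=+10,dy=-12->D; (3,6):dx=+11,dy=+6->C
  (3,7):dx=+9,dy=+3->C; (3,8):dx=+7,dy=+2->C; (3,9):dx=+2,dy=-11->D; (3,10):dx=-1,dy=-2->C
  (4,5):dx=+2,dy=-5->D; (4,6):dx=+3,dy=+13->C; (4,7):dx=+1,dy=+10->C; (4,8):dx=-1,dy=+9->D
  (4,9):dx=-6,dy=-4->C; (4,10):dx=-9,dy=+5->D; (5,6):dx=+1,dy=+18->C; (5,7):dx=-1,dy=+15->D
  (5,8):dx=-3,dy=+14->D; (5,9):dx=-8,dy=+1->D; (5,10):dx=-11,dy=+10->D; (6,7):dx=-2,dy=-3->C
  (6,8):dx=-4,dy=-4->C; (6,9):dx=-9,dy=-17->C; (6,10):dx=-12,dy=-8->C; (7,8):dx=-2,dy=-1->C
  (7,9):dx=-7,dy=-14->C; (7,10):dx=-10,dy=-5->C; (8,9):dx=-5,dy=-13->C; (8,10):dx=-8,dy=-4->C
  (9,10):dx=-3,dy=+9->D
Step 2: C = 26, D = 19, total pairs = 45.
Step 3: tau = (C - D)/(n(n-1)/2) = (26 - 19)/45 = 0.155556.
Step 4: Exact two-sided p-value (enumerate n! = 3628800 permutations of y under H0): p = 0.600654.
Step 5: alpha = 0.1. fail to reject H0.

tau_b = 0.1556 (C=26, D=19), p = 0.600654, fail to reject H0.


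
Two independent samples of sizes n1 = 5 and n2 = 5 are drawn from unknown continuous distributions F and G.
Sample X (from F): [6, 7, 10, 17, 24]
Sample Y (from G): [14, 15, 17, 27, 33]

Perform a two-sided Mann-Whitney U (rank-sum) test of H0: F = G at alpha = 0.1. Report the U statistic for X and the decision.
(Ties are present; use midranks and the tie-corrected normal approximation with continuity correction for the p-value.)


Step 1: Combine and sort all 10 observations; assign midranks.
sorted (value, group): (6,X), (7,X), (10,X), (14,Y), (15,Y), (17,X), (17,Y), (24,X), (27,Y), (33,Y)
ranks: 6->1, 7->2, 10->3, 14->4, 15->5, 17->6.5, 17->6.5, 24->8, 27->9, 33->10
Step 2: Rank sum for X: R1 = 1 + 2 + 3 + 6.5 + 8 = 20.5.
Step 3: U_X = R1 - n1(n1+1)/2 = 20.5 - 5*6/2 = 20.5 - 15 = 5.5.
       U_Y = n1*n2 - U_X = 25 - 5.5 = 19.5.
Step 4: Ties are present, so use the tie-corrected normal approximation (with continuity correction) for the p-value.
Step 5: p-value = 0.173217; compare to alpha = 0.1. fail to reject H0.

U_X = 5.5, p = 0.173217, fail to reject H0 at alpha = 0.1.


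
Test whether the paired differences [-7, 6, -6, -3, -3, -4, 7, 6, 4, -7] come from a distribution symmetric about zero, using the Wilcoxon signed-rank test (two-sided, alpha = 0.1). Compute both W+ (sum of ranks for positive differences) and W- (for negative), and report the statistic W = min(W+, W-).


Step 1: Drop any zero differences (none here) and take |d_i|.
|d| = [7, 6, 6, 3, 3, 4, 7, 6, 4, 7]
Step 2: Midrank |d_i| (ties get averaged ranks).
ranks: |7|->9, |6|->6, |6|->6, |3|->1.5, |3|->1.5, |4|->3.5, |7|->9, |6|->6, |4|->3.5, |7|->9
Step 3: Attach original signs; sum ranks with positive sign and with negative sign.
W+ = 6 + 9 + 6 + 3.5 = 24.5
W- = 9 + 6 + 1.5 + 1.5 + 3.5 + 9 = 30.5
(Check: W+ + W- = 55 should equal n(n+1)/2 = 55.)
Step 4: Test statistic W = min(W+, W-) = 24.5.
Step 5: Ties in |d|, so use the tie-corrected normal approximation.
        E[W] = n(n+1)/4 = 10*11/4 = 27.5.
        Tie groups: |d|=3 (t=2), |d|=4 (t=2), |d|=6 (t=3), |d|=7 (t=3); sum(t^3 - t) = 60.
        Var[W] = n(n+1)(2n+1)/24 - sum(t^3-t)/48 = 2310/24 - 60/48 = 95.
        z = (W - E[W]) / sqrt(Var[W]) = (24.5 - 27.5) / 9.7468 = -0.3078.
        Two-sided p = 2*Phi(z) = 0.758239.
Step 6: alpha = 0.1. fail to reject H0.

W+ = 24.5, W- = 30.5, W = min = 24.5, p = 0.758239, fail to reject H0.


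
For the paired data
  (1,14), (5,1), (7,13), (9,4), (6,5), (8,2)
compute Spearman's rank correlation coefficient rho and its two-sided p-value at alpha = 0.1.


Step 1: Rank x and y separately (midranks; no ties here).
rank(x): 1->1, 5->2, 7->4, 9->6, 6->3, 8->5
rank(y): 14->6, 1->1, 13->5, 4->3, 5->4, 2->2
Step 2: d_i = R_x(i) - R_y(i); compute d_i^2.
  (1-6)^2=25, (2-1)^2=1, (4-5)^2=1, (6-3)^2=9, (3-4)^2=1, (5-2)^2=9
sum(d^2) = 46.
Step 3: rho = 1 - 6*46 / (6*(6^2 - 1)) = 1 - 276/210 = -0.314286.
Step 4: Under H0, t = rho * sqrt((n-2)/(1-rho^2)) = -0.6621 ~ t(4).
Step 5: Two-sided p-value from the t-distribution with 4 df = 0.544093.
Step 6: alpha = 0.1. fail to reject H0.

rho = -0.3143, p = 0.544093, fail to reject H0 at alpha = 0.1.


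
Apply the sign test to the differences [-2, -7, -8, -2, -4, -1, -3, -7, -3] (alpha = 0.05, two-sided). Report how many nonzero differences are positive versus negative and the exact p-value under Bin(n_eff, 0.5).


Step 1: Discard zero differences. Original n = 9; n_eff = number of nonzero differences = 9.
Nonzero differences (with sign): -2, -7, -8, -2, -4, -1, -3, -7, -3
Step 2: Count signs: positive = 0, negative = 9.
Step 3: Under H0: P(positive) = 0.5, so the number of positives S ~ Bin(9, 0.5).
Step 4: Two-sided exact p-value = sum of Bin(9,0.5) probabilities at or below the observed probability = 0.003906.
Step 5: alpha = 0.05. reject H0.

n_eff = 9, pos = 0, neg = 9, p = 0.003906, reject H0.


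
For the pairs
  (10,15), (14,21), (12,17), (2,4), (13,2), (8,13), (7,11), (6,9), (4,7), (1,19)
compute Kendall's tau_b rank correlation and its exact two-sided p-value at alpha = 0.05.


Step 1: Enumerate the 45 unordered pairs (i,j) with i<j and classify each by sign(x_j-x_i) * sign(y_j-y_i).
  (1,2):dx=+4,dy=+6->C; (1,3):dx=+2,dy=+2->C; (1,4):dx=-8,dy=-11->C; (1,5):dx=+3,dy=-13->D
  (1,6):dx=-2,dy=-2->C; (1,7):dx=-3,dy=-4->C; (1,8):dx=-4,dy=-6->C; (1,9):dx=-6,dy=-8->C
  (1,10):dx=-9,dy=+4->D; (2,3):dx=-2,dy=-4->C; (2,4):dx=-12,dy=-17->C; (2,5):dx=-1,dy=-19->C
  (2,6):dx=-6,dy=-8->C; (2,7):dx=-7,dy=-10->C; (2,8):dx=-8,dy=-12->C; (2,9):dx=-10,dy=-14->C
  (2,10):dx=-13,dy=-2->C; (3,4):dx=-10,dy=-13->C; (3,5):dx=+1,dy=-15->D; (3,6):dx=-4,dy=-4->C
  (3,7):dx=-5,dy=-6->C; (3,8):dx=-6,dy=-8->C; (3,9):dx=-8,dy=-10->C; (3,10):dx=-11,dy=+2->D
  (4,5):dx=+11,dy=-2->D; (4,6):dx=+6,dy=+9->C; (4,7):dx=+5,dy=+7->C; (4,8):dx=+4,dy=+5->C
  (4,9):dx=+2,dy=+3->C; (4,10):dx=-1,dy=+15->D; (5,6):dx=-5,dy=+11->D; (5,7):dx=-6,dy=+9->D
  (5,8):dx=-7,dy=+7->D; (5,9):dx=-9,dy=+5->D; (5,10):dx=-12,dy=+17->D; (6,7):dx=-1,dy=-2->C
  (6,8):dx=-2,dy=-4->C; (6,9):dx=-4,dy=-6->C; (6,10):dx=-7,dy=+6->D; (7,8):dx=-1,dy=-2->C
  (7,9):dx=-3,dy=-4->C; (7,10):dx=-6,dy=+8->D; (8,9):dx=-2,dy=-2->C; (8,10):dx=-5,dy=+10->D
  (9,10):dx=-3,dy=+12->D
Step 2: C = 30, D = 15, total pairs = 45.
Step 3: tau = (C - D)/(n(n-1)/2) = (30 - 15)/45 = 0.333333.
Step 4: Exact two-sided p-value (enumerate n! = 3628800 permutations of y under H0): p = 0.216373.
Step 5: alpha = 0.05. fail to reject H0.

tau_b = 0.3333 (C=30, D=15), p = 0.216373, fail to reject H0.


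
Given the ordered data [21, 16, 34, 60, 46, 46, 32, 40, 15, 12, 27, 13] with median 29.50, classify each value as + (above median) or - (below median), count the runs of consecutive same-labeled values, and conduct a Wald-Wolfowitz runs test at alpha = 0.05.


Step 1: Compute median = 29.50; label A = above, B = below.
Labels in order: BBAAAAAABBBB  (n_A = 6, n_B = 6)
Step 2: Count runs R = 3.
Step 3: Under H0 (random ordering), E[R] = 2*n_A*n_B/(n_A+n_B) + 1 = 2*6*6/12 + 1 = 7.0000.
        Var[R] = 2*n_A*n_B*(2*n_A*n_B - n_A - n_B) / ((n_A+n_B)^2 * (n_A+n_B-1)) = 4320/1584 = 2.7273.
        SD[R] = 1.6514.
Step 4: Continuity-corrected z = (R + 0.5 - E[R]) / SD[R] = (3 + 0.5 - 7.0000) / 1.6514 = -2.1194.
Step 5: Two-sided p-value via normal approximation = 2*(1 - Phi(|z|)) = 0.034060.
Step 6: alpha = 0.05. reject H0.

R = 3, z = -2.1194, p = 0.034060, reject H0.


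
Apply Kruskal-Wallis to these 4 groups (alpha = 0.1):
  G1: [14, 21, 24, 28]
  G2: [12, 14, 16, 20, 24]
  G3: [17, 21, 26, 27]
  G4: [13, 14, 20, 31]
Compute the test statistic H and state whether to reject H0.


Step 1: Combine all N = 17 observations and assign midranks.
sorted (value, group, rank): (12,G2,1), (13,G4,2), (14,G1,4), (14,G2,4), (14,G4,4), (16,G2,6), (17,G3,7), (20,G2,8.5), (20,G4,8.5), (21,G1,10.5), (21,G3,10.5), (24,G1,12.5), (24,G2,12.5), (26,G3,14), (27,G3,15), (28,G1,16), (31,G4,17)
Step 2: Sum ranks within each group.
R_1 = 43 (n_1 = 4)
R_2 = 32 (n_2 = 5)
R_3 = 46.5 (n_3 = 4)
R_4 = 31.5 (n_4 = 4)
Step 3: H = 12/(N(N+1)) * sum(R_i^2/n_i) - 3(N+1)
     = 12/(17*18) * (43^2/4 + 32^2/5 + 46.5^2/4 + 31.5^2/4) - 3*18
     = 0.039216 * 1455.67 - 54
     = 3.085294.
Step 4: Ties present; correction factor C = 1 - 42/(17^3 - 17) = 0.991422. Corrected H = 3.085294 / 0.991422 = 3.111990.
Step 5: Under H0, H ~ chi^2(3); p-value = 0.374679.
Step 6: alpha = 0.1. fail to reject H0.

H = 3.1120, df = 3, p = 0.374679, fail to reject H0.


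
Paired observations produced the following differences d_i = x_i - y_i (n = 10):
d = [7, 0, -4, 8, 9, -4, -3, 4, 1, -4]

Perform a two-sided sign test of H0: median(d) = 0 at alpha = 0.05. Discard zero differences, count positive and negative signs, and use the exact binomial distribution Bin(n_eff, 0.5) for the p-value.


Step 1: Discard zero differences. Original n = 10; n_eff = number of nonzero differences = 9.
Nonzero differences (with sign): +7, -4, +8, +9, -4, -3, +4, +1, -4
Step 2: Count signs: positive = 5, negative = 4.
Step 3: Under H0: P(positive) = 0.5, so the number of positives S ~ Bin(9, 0.5).
Step 4: Two-sided exact p-value = sum of Bin(9,0.5) probabilities at or below the observed probability = 1.000000.
Step 5: alpha = 0.05. fail to reject H0.

n_eff = 9, pos = 5, neg = 4, p = 1.000000, fail to reject H0.


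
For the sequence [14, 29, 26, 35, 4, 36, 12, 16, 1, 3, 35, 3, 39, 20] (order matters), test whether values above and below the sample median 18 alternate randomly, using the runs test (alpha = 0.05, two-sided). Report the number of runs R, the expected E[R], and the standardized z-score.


Step 1: Compute median = 18; label A = above, B = below.
Labels in order: BAAABABBBBABAA  (n_A = 7, n_B = 7)
Step 2: Count runs R = 8.
Step 3: Under H0 (random ordering), E[R] = 2*n_A*n_B/(n_A+n_B) + 1 = 2*7*7/14 + 1 = 8.0000.
        Var[R] = 2*n_A*n_B*(2*n_A*n_B - n_A - n_B) / ((n_A+n_B)^2 * (n_A+n_B-1)) = 8232/2548 = 3.2308.
        SD[R] = 1.7974.
Step 4: R = E[R], so z = 0 with no continuity correction.
Step 5: Two-sided p-value via normal approximation = 2*(1 - Phi(|z|)) = 1.000000.
Step 6: alpha = 0.05. fail to reject H0.

R = 8, z = 0.0000, p = 1.000000, fail to reject H0.


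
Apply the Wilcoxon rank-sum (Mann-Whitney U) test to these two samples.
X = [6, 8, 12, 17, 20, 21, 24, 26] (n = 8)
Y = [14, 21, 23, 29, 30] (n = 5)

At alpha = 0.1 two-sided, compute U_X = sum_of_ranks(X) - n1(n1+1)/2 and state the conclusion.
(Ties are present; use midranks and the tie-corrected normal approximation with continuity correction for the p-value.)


Step 1: Combine and sort all 13 observations; assign midranks.
sorted (value, group): (6,X), (8,X), (12,X), (14,Y), (17,X), (20,X), (21,X), (21,Y), (23,Y), (24,X), (26,X), (29,Y), (30,Y)
ranks: 6->1, 8->2, 12->3, 14->4, 17->5, 20->6, 21->7.5, 21->7.5, 23->9, 24->10, 26->11, 29->12, 30->13
Step 2: Rank sum for X: R1 = 1 + 2 + 3 + 5 + 6 + 7.5 + 10 + 11 = 45.5.
Step 3: U_X = R1 - n1(n1+1)/2 = 45.5 - 8*9/2 = 45.5 - 36 = 9.5.
       U_Y = n1*n2 - U_X = 40 - 9.5 = 30.5.
Step 4: Ties are present, so use the tie-corrected normal approximation (with continuity correction) for the p-value.
Step 5: p-value = 0.142685; compare to alpha = 0.1. fail to reject H0.

U_X = 9.5, p = 0.142685, fail to reject H0 at alpha = 0.1.


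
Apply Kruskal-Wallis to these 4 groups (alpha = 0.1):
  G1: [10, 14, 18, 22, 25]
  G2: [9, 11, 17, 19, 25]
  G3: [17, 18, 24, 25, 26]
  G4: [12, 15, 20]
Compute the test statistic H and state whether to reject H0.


Step 1: Combine all N = 18 observations and assign midranks.
sorted (value, group, rank): (9,G2,1), (10,G1,2), (11,G2,3), (12,G4,4), (14,G1,5), (15,G4,6), (17,G2,7.5), (17,G3,7.5), (18,G1,9.5), (18,G3,9.5), (19,G2,11), (20,G4,12), (22,G1,13), (24,G3,14), (25,G1,16), (25,G2,16), (25,G3,16), (26,G3,18)
Step 2: Sum ranks within each group.
R_1 = 45.5 (n_1 = 5)
R_2 = 38.5 (n_2 = 5)
R_3 = 65 (n_3 = 5)
R_4 = 22 (n_4 = 3)
Step 3: H = 12/(N(N+1)) * sum(R_i^2/n_i) - 3(N+1)
     = 12/(18*19) * (45.5^2/5 + 38.5^2/5 + 65^2/5 + 22^2/3) - 3*19
     = 0.035088 * 1716.83 - 57
     = 3.239766.
Step 4: Ties present; correction factor C = 1 - 36/(18^3 - 18) = 0.993808. Corrected H = 3.239766 / 0.993808 = 3.259952.
Step 5: Under H0, H ~ chi^2(3); p-value = 0.353256.
Step 6: alpha = 0.1. fail to reject H0.

H = 3.2600, df = 3, p = 0.353256, fail to reject H0.


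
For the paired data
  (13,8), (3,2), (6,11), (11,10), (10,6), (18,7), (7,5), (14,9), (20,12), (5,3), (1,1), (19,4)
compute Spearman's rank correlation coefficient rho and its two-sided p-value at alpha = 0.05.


Step 1: Rank x and y separately (midranks; no ties here).
rank(x): 13->8, 3->2, 6->4, 11->7, 10->6, 18->10, 7->5, 14->9, 20->12, 5->3, 1->1, 19->11
rank(y): 8->8, 2->2, 11->11, 10->10, 6->6, 7->7, 5->5, 9->9, 12->12, 3->3, 1->1, 4->4
Step 2: d_i = R_x(i) - R_y(i); compute d_i^2.
  (8-8)^2=0, (2-2)^2=0, (4-11)^2=49, (7-10)^2=9, (6-6)^2=0, (10-7)^2=9, (5-5)^2=0, (9-9)^2=0, (12-12)^2=0, (3-3)^2=0, (1-1)^2=0, (11-4)^2=49
sum(d^2) = 116.
Step 3: rho = 1 - 6*116 / (12*(12^2 - 1)) = 1 - 696/1716 = 0.594406.
Step 4: Under H0, t = rho * sqrt((n-2)/(1-rho^2)) = 2.3374 ~ t(10).
Step 5: Two-sided p-value from the t-distribution with 10 df = 0.041521.
Step 6: alpha = 0.05. reject H0.

rho = 0.5944, p = 0.041521, reject H0 at alpha = 0.05.


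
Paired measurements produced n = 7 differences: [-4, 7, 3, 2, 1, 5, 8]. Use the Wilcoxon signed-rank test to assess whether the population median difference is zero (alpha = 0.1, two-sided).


Step 1: Drop any zero differences (none here) and take |d_i|.
|d| = [4, 7, 3, 2, 1, 5, 8]
Step 2: Midrank |d_i| (ties get averaged ranks).
ranks: |4|->4, |7|->6, |3|->3, |2|->2, |1|->1, |5|->5, |8|->7
Step 3: Attach original signs; sum ranks with positive sign and with negative sign.
W+ = 6 + 3 + 2 + 1 + 5 + 7 = 24
W- = 4 = 4
(Check: W+ + W- = 28 should equal n(n+1)/2 = 28.)
Step 4: Test statistic W = min(W+, W-) = 4.
Step 5: No ties, so the exact null distribution over the 2^7 = 128 sign assignments gives the two-sided p-value = 0.109375.
Step 6: alpha = 0.1. fail to reject H0.

W+ = 24, W- = 4, W = min = 4, p = 0.109375, fail to reject H0.


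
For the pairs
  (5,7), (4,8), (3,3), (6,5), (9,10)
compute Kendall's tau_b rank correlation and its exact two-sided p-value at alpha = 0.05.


Step 1: Enumerate the 10 unordered pairs (i,j) with i<j and classify each by sign(x_j-x_i) * sign(y_j-y_i).
  (1,2):dx=-1,dy=+1->D; (1,3):dx=-2,dy=-4->C; (1,4):dx=+1,dy=-2->D; (1,5):dx=+4,dy=+3->C
  (2,3):dx=-1,dy=-5->C; (2,4):dx=+2,dy=-3->D; (2,5):dx=+5,dy=+2->C; (3,4):dx=+3,dy=+2->C
  (3,5):dx=+6,dy=+7->C; (4,5):dx=+3,dy=+5->C
Step 2: C = 7, D = 3, total pairs = 10.
Step 3: tau = (C - D)/(n(n-1)/2) = (7 - 3)/10 = 0.400000.
Step 4: Exact two-sided p-value (enumerate n! = 120 permutations of y under H0): p = 0.483333.
Step 5: alpha = 0.05. fail to reject H0.

tau_b = 0.4000 (C=7, D=3), p = 0.483333, fail to reject H0.


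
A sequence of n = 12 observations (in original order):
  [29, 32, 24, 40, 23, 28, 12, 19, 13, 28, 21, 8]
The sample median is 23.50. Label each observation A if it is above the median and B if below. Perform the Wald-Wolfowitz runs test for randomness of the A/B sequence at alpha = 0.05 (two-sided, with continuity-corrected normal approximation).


Step 1: Compute median = 23.50; label A = above, B = below.
Labels in order: AAAABABBBABB  (n_A = 6, n_B = 6)
Step 2: Count runs R = 6.
Step 3: Under H0 (random ordering), E[R] = 2*n_A*n_B/(n_A+n_B) + 1 = 2*6*6/12 + 1 = 7.0000.
        Var[R] = 2*n_A*n_B*(2*n_A*n_B - n_A - n_B) / ((n_A+n_B)^2 * (n_A+n_B-1)) = 4320/1584 = 2.7273.
        SD[R] = 1.6514.
Step 4: Continuity-corrected z = (R + 0.5 - E[R]) / SD[R] = (6 + 0.5 - 7.0000) / 1.6514 = -0.3028.
Step 5: Two-sided p-value via normal approximation = 2*(1 - Phi(|z|)) = 0.762069.
Step 6: alpha = 0.05. fail to reject H0.

R = 6, z = -0.3028, p = 0.762069, fail to reject H0.


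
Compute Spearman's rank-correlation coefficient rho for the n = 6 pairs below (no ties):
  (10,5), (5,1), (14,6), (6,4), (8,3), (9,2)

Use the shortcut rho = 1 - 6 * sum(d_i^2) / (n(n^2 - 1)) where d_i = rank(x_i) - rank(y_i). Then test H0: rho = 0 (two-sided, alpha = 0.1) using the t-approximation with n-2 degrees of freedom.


Step 1: Rank x and y separately (midranks; no ties here).
rank(x): 10->5, 5->1, 14->6, 6->2, 8->3, 9->4
rank(y): 5->5, 1->1, 6->6, 4->4, 3->3, 2->2
Step 2: d_i = R_x(i) - R_y(i); compute d_i^2.
  (5-5)^2=0, (1-1)^2=0, (6-6)^2=0, (2-4)^2=4, (3-3)^2=0, (4-2)^2=4
sum(d^2) = 8.
Step 3: rho = 1 - 6*8 / (6*(6^2 - 1)) = 1 - 48/210 = 0.771429.
Step 4: Under H0, t = rho * sqrt((n-2)/(1-rho^2)) = 2.4247 ~ t(4).
Step 5: Two-sided p-value from the t-distribution with 4 df = 0.072397.
Step 6: alpha = 0.1. reject H0.

rho = 0.7714, p = 0.072397, reject H0 at alpha = 0.1.


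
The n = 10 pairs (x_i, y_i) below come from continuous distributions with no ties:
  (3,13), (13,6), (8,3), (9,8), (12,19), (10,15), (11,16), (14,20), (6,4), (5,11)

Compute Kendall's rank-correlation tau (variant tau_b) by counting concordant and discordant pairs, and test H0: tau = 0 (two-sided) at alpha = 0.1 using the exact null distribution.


Step 1: Enumerate the 45 unordered pairs (i,j) with i<j and classify each by sign(x_j-x_i) * sign(y_j-y_i).
  (1,2):dx=+10,dy=-7->D; (1,3):dx=+5,dy=-10->D; (1,4):dx=+6,dy=-5->D; (1,5):dx=+9,dy=+6->C
  (1,6):dx=+7,dy=+2->C; (1,7):dx=+8,dy=+3->C; (1,8):dx=+11,dy=+7->C; (1,9):dx=+3,dy=-9->D
  (1,10):dx=+2,dy=-2->D; (2,3):dx=-5,dy=-3->C; (2,4):dx=-4,dy=+2->D; (2,5):dx=-1,dy=+13->D
  (2,6):dx=-3,dy=+9->D; (2,7):dx=-2,dy=+10->D; (2,8):dx=+1,dy=+14->C; (2,9):dx=-7,dy=-2->C
  (2,10):dx=-8,dy=+5->D; (3,4):dx=+1,dy=+5->C; (3,5):dx=+4,dy=+16->C; (3,6):dx=+2,dy=+12->C
  (3,7):dx=+3,dy=+13->C; (3,8):dx=+6,dy=+17->C; (3,9):dx=-2,dy=+1->D; (3,10):dx=-3,dy=+8->D
  (4,5):dx=+3,dy=+11->C; (4,6):dx=+1,dy=+7->C; (4,7):dx=+2,dy=+8->C; (4,8):dx=+5,dy=+12->C
  (4,9):dx=-3,dy=-4->C; (4,10):dx=-4,dy=+3->D; (5,6):dx=-2,dy=-4->C; (5,7):dx=-1,dy=-3->C
  (5,8):dx=+2,dy=+1->C; (5,9):dx=-6,dy=-15->C; (5,10):dx=-7,dy=-8->C; (6,7):dx=+1,dy=+1->C
  (6,8):dx=+4,dy=+5->C; (6,9):dx=-4,dy=-11->C; (6,10):dx=-5,dy=-4->C; (7,8):dx=+3,dy=+4->C
  (7,9):dx=-5,dy=-12->C; (7,10):dx=-6,dy=-5->C; (8,9):dx=-8,dy=-16->C; (8,10):dx=-9,dy=-9->C
  (9,10):dx=-1,dy=+7->D
Step 2: C = 31, D = 14, total pairs = 45.
Step 3: tau = (C - D)/(n(n-1)/2) = (31 - 14)/45 = 0.377778.
Step 4: Exact two-sided p-value (enumerate n! = 3628800 permutations of y under H0): p = 0.155742.
Step 5: alpha = 0.1. fail to reject H0.

tau_b = 0.3778 (C=31, D=14), p = 0.155742, fail to reject H0.


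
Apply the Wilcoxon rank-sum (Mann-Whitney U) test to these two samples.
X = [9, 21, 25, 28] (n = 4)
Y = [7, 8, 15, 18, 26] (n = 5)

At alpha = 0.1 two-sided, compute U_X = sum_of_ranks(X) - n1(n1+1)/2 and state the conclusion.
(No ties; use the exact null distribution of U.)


Step 1: Combine and sort all 9 observations; assign midranks.
sorted (value, group): (7,Y), (8,Y), (9,X), (15,Y), (18,Y), (21,X), (25,X), (26,Y), (28,X)
ranks: 7->1, 8->2, 9->3, 15->4, 18->5, 21->6, 25->7, 26->8, 28->9
Step 2: Rank sum for X: R1 = 3 + 6 + 7 + 9 = 25.
Step 3: U_X = R1 - n1(n1+1)/2 = 25 - 4*5/2 = 25 - 10 = 15.
       U_Y = n1*n2 - U_X = 20 - 15 = 5.
Step 4: No ties, so the exact null distribution of U (based on enumerating the C(9,4) = 126 equally likely rank assignments) gives the two-sided p-value.
Step 5: p-value = 0.285714; compare to alpha = 0.1. fail to reject H0.

U_X = 15, p = 0.285714, fail to reject H0 at alpha = 0.1.


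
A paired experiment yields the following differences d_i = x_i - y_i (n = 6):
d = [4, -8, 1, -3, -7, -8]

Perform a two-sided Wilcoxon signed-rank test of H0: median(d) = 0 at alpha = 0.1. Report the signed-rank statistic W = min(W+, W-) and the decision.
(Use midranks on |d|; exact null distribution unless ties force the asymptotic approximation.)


Step 1: Drop any zero differences (none here) and take |d_i|.
|d| = [4, 8, 1, 3, 7, 8]
Step 2: Midrank |d_i| (ties get averaged ranks).
ranks: |4|->3, |8|->5.5, |1|->1, |3|->2, |7|->4, |8|->5.5
Step 3: Attach original signs; sum ranks with positive sign and with negative sign.
W+ = 3 + 1 = 4
W- = 5.5 + 2 + 4 + 5.5 = 17
(Check: W+ + W- = 21 should equal n(n+1)/2 = 21.)
Step 4: Test statistic W = min(W+, W-) = 4.
Step 5: Ties in |d|, so use the tie-corrected normal approximation.
        E[W] = n(n+1)/4 = 6*7/4 = 10.5.
        Tie groups: |d|=8 (t=2); sum(t^3 - t) = 6.
        Var[W] = n(n+1)(2n+1)/24 - sum(t^3-t)/48 = 546/24 - 6/48 = 22.625.
        z = (W - E[W]) / sqrt(Var[W]) = (4 - 10.5) / 4.7566 = -1.3665.
        Two-sided p = 2*Phi(z) = 0.171773.
Step 6: alpha = 0.1. fail to reject H0.

W+ = 4, W- = 17, W = min = 4, p = 0.171773, fail to reject H0.


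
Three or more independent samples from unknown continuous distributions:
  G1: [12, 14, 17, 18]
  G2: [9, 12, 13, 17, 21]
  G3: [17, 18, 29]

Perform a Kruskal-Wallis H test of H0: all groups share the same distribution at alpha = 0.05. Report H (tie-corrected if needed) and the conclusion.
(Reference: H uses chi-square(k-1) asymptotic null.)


Step 1: Combine all N = 12 observations and assign midranks.
sorted (value, group, rank): (9,G2,1), (12,G1,2.5), (12,G2,2.5), (13,G2,4), (14,G1,5), (17,G1,7), (17,G2,7), (17,G3,7), (18,G1,9.5), (18,G3,9.5), (21,G2,11), (29,G3,12)
Step 2: Sum ranks within each group.
R_1 = 24 (n_1 = 4)
R_2 = 25.5 (n_2 = 5)
R_3 = 28.5 (n_3 = 3)
Step 3: H = 12/(N(N+1)) * sum(R_i^2/n_i) - 3(N+1)
     = 12/(12*13) * (24^2/4 + 25.5^2/5 + 28.5^2/3) - 3*13
     = 0.076923 * 544.8 - 39
     = 2.907692.
Step 4: Ties present; correction factor C = 1 - 36/(12^3 - 12) = 0.979021. Corrected H = 2.907692 / 0.979021 = 2.970000.
Step 5: Under H0, H ~ chi^2(2); p-value = 0.226502.
Step 6: alpha = 0.05. fail to reject H0.

H = 2.9700, df = 2, p = 0.226502, fail to reject H0.


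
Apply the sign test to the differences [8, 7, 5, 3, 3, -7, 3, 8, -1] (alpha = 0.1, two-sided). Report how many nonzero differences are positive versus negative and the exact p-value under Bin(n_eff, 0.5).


Step 1: Discard zero differences. Original n = 9; n_eff = number of nonzero differences = 9.
Nonzero differences (with sign): +8, +7, +5, +3, +3, -7, +3, +8, -1
Step 2: Count signs: positive = 7, negative = 2.
Step 3: Under H0: P(positive) = 0.5, so the number of positives S ~ Bin(9, 0.5).
Step 4: Two-sided exact p-value = sum of Bin(9,0.5) probabilities at or below the observed probability = 0.179688.
Step 5: alpha = 0.1. fail to reject H0.

n_eff = 9, pos = 7, neg = 2, p = 0.179688, fail to reject H0.


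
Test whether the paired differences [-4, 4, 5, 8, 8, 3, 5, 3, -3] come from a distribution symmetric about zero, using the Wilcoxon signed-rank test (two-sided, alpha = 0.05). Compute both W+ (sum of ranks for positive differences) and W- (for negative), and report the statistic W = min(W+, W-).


Step 1: Drop any zero differences (none here) and take |d_i|.
|d| = [4, 4, 5, 8, 8, 3, 5, 3, 3]
Step 2: Midrank |d_i| (ties get averaged ranks).
ranks: |4|->4.5, |4|->4.5, |5|->6.5, |8|->8.5, |8|->8.5, |3|->2, |5|->6.5, |3|->2, |3|->2
Step 3: Attach original signs; sum ranks with positive sign and with negative sign.
W+ = 4.5 + 6.5 + 8.5 + 8.5 + 2 + 6.5 + 2 = 38.5
W- = 4.5 + 2 = 6.5
(Check: W+ + W- = 45 should equal n(n+1)/2 = 45.)
Step 4: Test statistic W = min(W+, W-) = 6.5.
Step 5: Ties in |d|, so use the tie-corrected normal approximation.
        E[W] = n(n+1)/4 = 9*10/4 = 22.5.
        Tie groups: |d|=3 (t=3), |d|=4 (t=2), |d|=5 (t=2), |d|=8 (t=2); sum(t^3 - t) = 42.
        Var[W] = n(n+1)(2n+1)/24 - sum(t^3-t)/48 = 1710/24 - 42/48 = 70.375.
        z = (W - E[W]) / sqrt(Var[W]) = (6.5 - 22.5) / 8.3890 = -1.9073.
        Two-sided p = 2*Phi(z) = 0.056486.
Step 6: alpha = 0.05. fail to reject H0.

W+ = 38.5, W- = 6.5, W = min = 6.5, p = 0.056486, fail to reject H0.


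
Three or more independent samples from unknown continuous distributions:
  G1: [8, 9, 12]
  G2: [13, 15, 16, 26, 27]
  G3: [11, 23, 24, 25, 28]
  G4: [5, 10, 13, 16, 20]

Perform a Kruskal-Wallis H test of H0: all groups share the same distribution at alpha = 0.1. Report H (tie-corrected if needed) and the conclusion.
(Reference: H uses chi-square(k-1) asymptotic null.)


Step 1: Combine all N = 18 observations and assign midranks.
sorted (value, group, rank): (5,G4,1), (8,G1,2), (9,G1,3), (10,G4,4), (11,G3,5), (12,G1,6), (13,G2,7.5), (13,G4,7.5), (15,G2,9), (16,G2,10.5), (16,G4,10.5), (20,G4,12), (23,G3,13), (24,G3,14), (25,G3,15), (26,G2,16), (27,G2,17), (28,G3,18)
Step 2: Sum ranks within each group.
R_1 = 11 (n_1 = 3)
R_2 = 60 (n_2 = 5)
R_3 = 65 (n_3 = 5)
R_4 = 35 (n_4 = 5)
Step 3: H = 12/(N(N+1)) * sum(R_i^2/n_i) - 3(N+1)
     = 12/(18*19) * (11^2/3 + 60^2/5 + 65^2/5 + 35^2/5) - 3*19
     = 0.035088 * 1850.33 - 57
     = 7.923977.
Step 4: Ties present; correction factor C = 1 - 12/(18^3 - 18) = 0.997936. Corrected H = 7.923977 / 0.997936 = 7.940365.
Step 5: Under H0, H ~ chi^2(3); p-value = 0.047260.
Step 6: alpha = 0.1. reject H0.

H = 7.9404, df = 3, p = 0.047260, reject H0.


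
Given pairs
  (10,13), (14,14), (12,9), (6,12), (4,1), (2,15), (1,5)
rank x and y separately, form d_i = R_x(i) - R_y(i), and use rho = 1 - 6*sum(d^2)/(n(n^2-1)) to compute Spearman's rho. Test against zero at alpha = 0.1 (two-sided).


Step 1: Rank x and y separately (midranks; no ties here).
rank(x): 10->5, 14->7, 12->6, 6->4, 4->3, 2->2, 1->1
rank(y): 13->5, 14->6, 9->3, 12->4, 1->1, 15->7, 5->2
Step 2: d_i = R_x(i) - R_y(i); compute d_i^2.
  (5-5)^2=0, (7-6)^2=1, (6-3)^2=9, (4-4)^2=0, (3-1)^2=4, (2-7)^2=25, (1-2)^2=1
sum(d^2) = 40.
Step 3: rho = 1 - 6*40 / (7*(7^2 - 1)) = 1 - 240/336 = 0.285714.
Step 4: Under H0, t = rho * sqrt((n-2)/(1-rho^2)) = 0.6667 ~ t(5).
Step 5: Two-sided p-value from the t-distribution with 5 df = 0.534509.
Step 6: alpha = 0.1. fail to reject H0.

rho = 0.2857, p = 0.534509, fail to reject H0 at alpha = 0.1.


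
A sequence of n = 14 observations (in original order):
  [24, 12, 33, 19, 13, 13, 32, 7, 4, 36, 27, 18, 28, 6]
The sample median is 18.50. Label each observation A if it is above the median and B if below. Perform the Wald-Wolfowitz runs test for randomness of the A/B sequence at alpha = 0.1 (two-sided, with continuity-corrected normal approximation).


Step 1: Compute median = 18.50; label A = above, B = below.
Labels in order: ABAABBABBAABAB  (n_A = 7, n_B = 7)
Step 2: Count runs R = 10.
Step 3: Under H0 (random ordering), E[R] = 2*n_A*n_B/(n_A+n_B) + 1 = 2*7*7/14 + 1 = 8.0000.
        Var[R] = 2*n_A*n_B*(2*n_A*n_B - n_A - n_B) / ((n_A+n_B)^2 * (n_A+n_B-1)) = 8232/2548 = 3.2308.
        SD[R] = 1.7974.
Step 4: Continuity-corrected z = (R - 0.5 - E[R]) / SD[R] = (10 - 0.5 - 8.0000) / 1.7974 = 0.8345.
Step 5: Two-sided p-value via normal approximation = 2*(1 - Phi(|z|)) = 0.403986.
Step 6: alpha = 0.1. fail to reject H0.

R = 10, z = 0.8345, p = 0.403986, fail to reject H0.


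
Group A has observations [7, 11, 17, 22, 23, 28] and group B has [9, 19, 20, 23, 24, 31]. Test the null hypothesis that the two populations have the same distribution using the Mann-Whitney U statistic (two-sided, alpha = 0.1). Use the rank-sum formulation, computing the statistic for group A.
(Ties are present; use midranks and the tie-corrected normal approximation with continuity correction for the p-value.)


Step 1: Combine and sort all 12 observations; assign midranks.
sorted (value, group): (7,X), (9,Y), (11,X), (17,X), (19,Y), (20,Y), (22,X), (23,X), (23,Y), (24,Y), (28,X), (31,Y)
ranks: 7->1, 9->2, 11->3, 17->4, 19->5, 20->6, 22->7, 23->8.5, 23->8.5, 24->10, 28->11, 31->12
Step 2: Rank sum for X: R1 = 1 + 3 + 4 + 7 + 8.5 + 11 = 34.5.
Step 3: U_X = R1 - n1(n1+1)/2 = 34.5 - 6*7/2 = 34.5 - 21 = 13.5.
       U_Y = n1*n2 - U_X = 36 - 13.5 = 22.5.
Step 4: Ties are present, so use the tie-corrected normal approximation (with continuity correction) for the p-value.
Step 5: p-value = 0.521110; compare to alpha = 0.1. fail to reject H0.

U_X = 13.5, p = 0.521110, fail to reject H0 at alpha = 0.1.
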